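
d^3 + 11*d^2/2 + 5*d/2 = d*(d + 1/2)*(d + 5)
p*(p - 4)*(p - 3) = p^3 - 7*p^2 + 12*p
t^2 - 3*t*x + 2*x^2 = (t - 2*x)*(t - x)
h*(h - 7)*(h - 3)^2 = h^4 - 13*h^3 + 51*h^2 - 63*h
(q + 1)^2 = q^2 + 2*q + 1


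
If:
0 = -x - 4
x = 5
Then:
No Solution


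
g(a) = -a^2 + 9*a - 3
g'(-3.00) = 15.00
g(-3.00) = -39.00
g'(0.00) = 9.00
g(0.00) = -3.00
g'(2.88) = 3.24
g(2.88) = 14.63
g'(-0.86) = 10.72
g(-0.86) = -11.48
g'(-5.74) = 20.48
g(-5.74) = -87.61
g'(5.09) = -1.18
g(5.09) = 16.90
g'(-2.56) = 14.12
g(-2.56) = -32.59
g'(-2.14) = 13.28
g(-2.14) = -26.84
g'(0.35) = 8.30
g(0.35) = 0.03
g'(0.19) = 8.62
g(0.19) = -1.33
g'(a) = 9 - 2*a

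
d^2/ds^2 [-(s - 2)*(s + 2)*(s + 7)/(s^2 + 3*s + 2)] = 36/(s^3 + 3*s^2 + 3*s + 1)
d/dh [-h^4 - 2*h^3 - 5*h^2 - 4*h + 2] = -4*h^3 - 6*h^2 - 10*h - 4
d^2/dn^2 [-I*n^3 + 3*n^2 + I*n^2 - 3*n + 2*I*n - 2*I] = -6*I*n + 6 + 2*I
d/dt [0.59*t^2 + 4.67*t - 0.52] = 1.18*t + 4.67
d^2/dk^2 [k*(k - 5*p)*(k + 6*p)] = 6*k + 2*p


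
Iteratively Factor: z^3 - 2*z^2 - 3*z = (z - 3)*(z^2 + z) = z*(z - 3)*(z + 1)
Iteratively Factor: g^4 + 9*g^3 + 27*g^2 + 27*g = (g + 3)*(g^3 + 6*g^2 + 9*g) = g*(g + 3)*(g^2 + 6*g + 9) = g*(g + 3)^2*(g + 3)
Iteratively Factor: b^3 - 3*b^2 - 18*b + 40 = (b - 2)*(b^2 - b - 20) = (b - 2)*(b + 4)*(b - 5)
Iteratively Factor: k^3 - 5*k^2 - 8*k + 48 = (k + 3)*(k^2 - 8*k + 16) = (k - 4)*(k + 3)*(k - 4)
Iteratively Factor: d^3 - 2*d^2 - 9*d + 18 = (d - 2)*(d^2 - 9) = (d - 2)*(d + 3)*(d - 3)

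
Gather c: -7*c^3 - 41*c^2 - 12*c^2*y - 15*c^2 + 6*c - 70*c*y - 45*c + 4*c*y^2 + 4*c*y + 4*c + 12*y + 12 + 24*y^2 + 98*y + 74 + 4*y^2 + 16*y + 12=-7*c^3 + c^2*(-12*y - 56) + c*(4*y^2 - 66*y - 35) + 28*y^2 + 126*y + 98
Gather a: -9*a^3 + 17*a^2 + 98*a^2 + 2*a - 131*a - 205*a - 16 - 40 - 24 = -9*a^3 + 115*a^2 - 334*a - 80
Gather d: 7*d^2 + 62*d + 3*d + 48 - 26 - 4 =7*d^2 + 65*d + 18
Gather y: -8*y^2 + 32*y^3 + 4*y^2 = 32*y^3 - 4*y^2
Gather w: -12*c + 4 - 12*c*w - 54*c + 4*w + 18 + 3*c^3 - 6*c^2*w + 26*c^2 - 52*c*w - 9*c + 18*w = 3*c^3 + 26*c^2 - 75*c + w*(-6*c^2 - 64*c + 22) + 22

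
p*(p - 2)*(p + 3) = p^3 + p^2 - 6*p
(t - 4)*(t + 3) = t^2 - t - 12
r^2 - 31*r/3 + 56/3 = (r - 8)*(r - 7/3)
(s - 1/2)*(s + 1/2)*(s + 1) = s^3 + s^2 - s/4 - 1/4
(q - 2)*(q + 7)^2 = q^3 + 12*q^2 + 21*q - 98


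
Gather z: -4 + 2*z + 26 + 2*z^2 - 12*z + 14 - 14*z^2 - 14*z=-12*z^2 - 24*z + 36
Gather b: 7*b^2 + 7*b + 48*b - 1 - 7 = 7*b^2 + 55*b - 8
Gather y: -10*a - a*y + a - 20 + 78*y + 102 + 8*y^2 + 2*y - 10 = -9*a + 8*y^2 + y*(80 - a) + 72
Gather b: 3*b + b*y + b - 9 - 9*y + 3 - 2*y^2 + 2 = b*(y + 4) - 2*y^2 - 9*y - 4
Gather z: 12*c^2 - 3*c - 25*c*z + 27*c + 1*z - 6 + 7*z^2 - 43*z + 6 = 12*c^2 + 24*c + 7*z^2 + z*(-25*c - 42)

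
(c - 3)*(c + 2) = c^2 - c - 6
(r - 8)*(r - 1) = r^2 - 9*r + 8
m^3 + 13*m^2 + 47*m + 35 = (m + 1)*(m + 5)*(m + 7)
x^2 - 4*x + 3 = (x - 3)*(x - 1)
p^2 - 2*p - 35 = (p - 7)*(p + 5)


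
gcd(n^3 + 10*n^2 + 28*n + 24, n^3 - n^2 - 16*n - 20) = n^2 + 4*n + 4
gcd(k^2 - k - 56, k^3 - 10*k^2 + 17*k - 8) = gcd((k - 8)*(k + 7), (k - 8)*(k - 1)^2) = k - 8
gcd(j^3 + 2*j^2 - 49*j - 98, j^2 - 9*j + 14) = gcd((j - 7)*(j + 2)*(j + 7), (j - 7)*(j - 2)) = j - 7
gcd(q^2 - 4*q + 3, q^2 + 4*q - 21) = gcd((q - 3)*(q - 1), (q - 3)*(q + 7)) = q - 3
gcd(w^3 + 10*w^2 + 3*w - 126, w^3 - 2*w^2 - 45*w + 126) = w^2 + 4*w - 21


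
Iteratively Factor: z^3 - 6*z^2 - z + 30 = (z - 5)*(z^2 - z - 6) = (z - 5)*(z - 3)*(z + 2)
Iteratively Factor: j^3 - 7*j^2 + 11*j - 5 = (j - 1)*(j^2 - 6*j + 5) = (j - 1)^2*(j - 5)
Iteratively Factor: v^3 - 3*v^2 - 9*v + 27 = (v + 3)*(v^2 - 6*v + 9) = (v - 3)*(v + 3)*(v - 3)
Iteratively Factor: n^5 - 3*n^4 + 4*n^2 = (n)*(n^4 - 3*n^3 + 4*n) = n*(n + 1)*(n^3 - 4*n^2 + 4*n) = n*(n - 2)*(n + 1)*(n^2 - 2*n) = n*(n - 2)^2*(n + 1)*(n)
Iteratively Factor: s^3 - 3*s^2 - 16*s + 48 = (s + 4)*(s^2 - 7*s + 12) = (s - 4)*(s + 4)*(s - 3)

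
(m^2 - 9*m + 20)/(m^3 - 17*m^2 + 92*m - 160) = 1/(m - 8)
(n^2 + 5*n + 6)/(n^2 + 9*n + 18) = (n + 2)/(n + 6)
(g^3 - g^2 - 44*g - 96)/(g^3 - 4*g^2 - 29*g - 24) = (g + 4)/(g + 1)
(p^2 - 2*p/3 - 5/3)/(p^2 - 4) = (3*p^2 - 2*p - 5)/(3*(p^2 - 4))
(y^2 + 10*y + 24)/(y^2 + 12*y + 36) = (y + 4)/(y + 6)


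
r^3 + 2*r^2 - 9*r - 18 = (r - 3)*(r + 2)*(r + 3)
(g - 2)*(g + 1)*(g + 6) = g^3 + 5*g^2 - 8*g - 12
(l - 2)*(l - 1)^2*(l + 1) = l^4 - 3*l^3 + l^2 + 3*l - 2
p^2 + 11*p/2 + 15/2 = (p + 5/2)*(p + 3)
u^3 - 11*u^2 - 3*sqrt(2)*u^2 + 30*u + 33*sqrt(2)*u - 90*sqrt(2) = (u - 6)*(u - 5)*(u - 3*sqrt(2))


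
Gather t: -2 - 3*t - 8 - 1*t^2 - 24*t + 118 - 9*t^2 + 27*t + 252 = 360 - 10*t^2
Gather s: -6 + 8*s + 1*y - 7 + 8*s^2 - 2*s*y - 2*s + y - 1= 8*s^2 + s*(6 - 2*y) + 2*y - 14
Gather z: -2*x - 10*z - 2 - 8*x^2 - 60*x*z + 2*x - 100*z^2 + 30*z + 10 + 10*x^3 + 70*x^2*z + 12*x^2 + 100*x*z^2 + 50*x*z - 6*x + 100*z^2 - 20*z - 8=10*x^3 + 4*x^2 + 100*x*z^2 - 6*x + z*(70*x^2 - 10*x)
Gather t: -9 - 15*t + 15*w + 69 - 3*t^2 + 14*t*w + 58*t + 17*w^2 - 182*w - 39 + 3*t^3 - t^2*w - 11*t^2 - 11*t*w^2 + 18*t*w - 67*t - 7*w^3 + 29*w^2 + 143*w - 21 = 3*t^3 + t^2*(-w - 14) + t*(-11*w^2 + 32*w - 24) - 7*w^3 + 46*w^2 - 24*w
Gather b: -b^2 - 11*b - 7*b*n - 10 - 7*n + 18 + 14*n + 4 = -b^2 + b*(-7*n - 11) + 7*n + 12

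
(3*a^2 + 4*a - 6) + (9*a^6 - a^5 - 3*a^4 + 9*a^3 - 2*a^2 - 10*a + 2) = 9*a^6 - a^5 - 3*a^4 + 9*a^3 + a^2 - 6*a - 4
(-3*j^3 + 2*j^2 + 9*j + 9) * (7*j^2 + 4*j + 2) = -21*j^5 + 2*j^4 + 65*j^3 + 103*j^2 + 54*j + 18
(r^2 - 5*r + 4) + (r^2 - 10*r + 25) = 2*r^2 - 15*r + 29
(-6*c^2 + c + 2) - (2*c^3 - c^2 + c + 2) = -2*c^3 - 5*c^2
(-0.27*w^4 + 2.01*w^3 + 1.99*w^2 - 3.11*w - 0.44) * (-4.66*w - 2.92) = 1.2582*w^5 - 8.5782*w^4 - 15.1426*w^3 + 8.6818*w^2 + 11.1316*w + 1.2848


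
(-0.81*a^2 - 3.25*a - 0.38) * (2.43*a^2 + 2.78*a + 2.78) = -1.9683*a^4 - 10.1493*a^3 - 12.2102*a^2 - 10.0914*a - 1.0564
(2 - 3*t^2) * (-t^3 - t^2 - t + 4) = 3*t^5 + 3*t^4 + t^3 - 14*t^2 - 2*t + 8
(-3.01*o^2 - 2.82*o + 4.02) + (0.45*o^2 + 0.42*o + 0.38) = -2.56*o^2 - 2.4*o + 4.4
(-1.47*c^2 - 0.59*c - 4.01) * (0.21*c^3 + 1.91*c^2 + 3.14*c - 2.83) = -0.3087*c^5 - 2.9316*c^4 - 6.5848*c^3 - 5.3516*c^2 - 10.9217*c + 11.3483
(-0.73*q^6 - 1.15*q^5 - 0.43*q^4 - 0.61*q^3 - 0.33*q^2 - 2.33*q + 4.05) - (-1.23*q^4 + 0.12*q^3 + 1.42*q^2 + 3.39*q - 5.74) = -0.73*q^6 - 1.15*q^5 + 0.8*q^4 - 0.73*q^3 - 1.75*q^2 - 5.72*q + 9.79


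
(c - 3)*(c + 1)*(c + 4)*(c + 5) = c^4 + 7*c^3 - c^2 - 67*c - 60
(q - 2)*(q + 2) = q^2 - 4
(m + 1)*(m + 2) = m^2 + 3*m + 2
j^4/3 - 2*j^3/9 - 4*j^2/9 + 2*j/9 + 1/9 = (j/3 + 1/3)*(j - 1)^2*(j + 1/3)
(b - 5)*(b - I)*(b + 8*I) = b^3 - 5*b^2 + 7*I*b^2 + 8*b - 35*I*b - 40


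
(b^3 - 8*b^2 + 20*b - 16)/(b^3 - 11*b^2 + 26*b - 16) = (b^2 - 6*b + 8)/(b^2 - 9*b + 8)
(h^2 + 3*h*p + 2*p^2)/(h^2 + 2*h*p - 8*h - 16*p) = (h + p)/(h - 8)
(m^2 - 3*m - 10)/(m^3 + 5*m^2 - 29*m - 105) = (m + 2)/(m^2 + 10*m + 21)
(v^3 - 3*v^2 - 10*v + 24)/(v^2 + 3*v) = v - 6 + 8/v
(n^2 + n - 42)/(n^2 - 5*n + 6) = (n^2 + n - 42)/(n^2 - 5*n + 6)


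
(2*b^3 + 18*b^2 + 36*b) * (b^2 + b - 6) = 2*b^5 + 20*b^4 + 42*b^3 - 72*b^2 - 216*b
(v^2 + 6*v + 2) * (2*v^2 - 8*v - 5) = 2*v^4 + 4*v^3 - 49*v^2 - 46*v - 10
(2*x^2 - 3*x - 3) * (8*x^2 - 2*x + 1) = 16*x^4 - 28*x^3 - 16*x^2 + 3*x - 3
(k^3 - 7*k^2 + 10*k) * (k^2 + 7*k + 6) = k^5 - 33*k^3 + 28*k^2 + 60*k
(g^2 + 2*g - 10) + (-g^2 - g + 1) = g - 9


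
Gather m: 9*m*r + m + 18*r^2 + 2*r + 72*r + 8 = m*(9*r + 1) + 18*r^2 + 74*r + 8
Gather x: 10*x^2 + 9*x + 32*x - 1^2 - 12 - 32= 10*x^2 + 41*x - 45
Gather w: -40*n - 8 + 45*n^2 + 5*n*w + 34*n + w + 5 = 45*n^2 - 6*n + w*(5*n + 1) - 3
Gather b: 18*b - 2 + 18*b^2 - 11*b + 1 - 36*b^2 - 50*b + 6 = -18*b^2 - 43*b + 5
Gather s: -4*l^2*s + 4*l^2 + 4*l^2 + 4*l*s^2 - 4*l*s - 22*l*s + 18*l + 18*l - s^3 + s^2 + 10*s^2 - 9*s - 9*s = 8*l^2 + 36*l - s^3 + s^2*(4*l + 11) + s*(-4*l^2 - 26*l - 18)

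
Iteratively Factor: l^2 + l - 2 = (l + 2)*(l - 1)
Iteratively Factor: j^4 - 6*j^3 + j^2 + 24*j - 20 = (j - 5)*(j^3 - j^2 - 4*j + 4) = (j - 5)*(j - 1)*(j^2 - 4) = (j - 5)*(j - 1)*(j + 2)*(j - 2)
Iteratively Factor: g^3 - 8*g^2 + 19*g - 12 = (g - 3)*(g^2 - 5*g + 4) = (g - 3)*(g - 1)*(g - 4)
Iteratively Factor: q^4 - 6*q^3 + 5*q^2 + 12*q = (q - 3)*(q^3 - 3*q^2 - 4*q) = (q - 3)*(q + 1)*(q^2 - 4*q) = q*(q - 3)*(q + 1)*(q - 4)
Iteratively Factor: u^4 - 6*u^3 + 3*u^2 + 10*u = (u + 1)*(u^3 - 7*u^2 + 10*u) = (u - 2)*(u + 1)*(u^2 - 5*u) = (u - 5)*(u - 2)*(u + 1)*(u)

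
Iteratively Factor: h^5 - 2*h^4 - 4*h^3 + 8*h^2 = (h - 2)*(h^4 - 4*h^2) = h*(h - 2)*(h^3 - 4*h) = h^2*(h - 2)*(h^2 - 4) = h^2*(h - 2)^2*(h + 2)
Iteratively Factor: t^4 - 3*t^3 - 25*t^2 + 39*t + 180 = (t - 4)*(t^3 + t^2 - 21*t - 45) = (t - 4)*(t + 3)*(t^2 - 2*t - 15) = (t - 5)*(t - 4)*(t + 3)*(t + 3)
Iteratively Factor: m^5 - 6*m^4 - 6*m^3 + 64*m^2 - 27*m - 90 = (m + 1)*(m^4 - 7*m^3 + m^2 + 63*m - 90) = (m - 3)*(m + 1)*(m^3 - 4*m^2 - 11*m + 30) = (m - 3)*(m + 1)*(m + 3)*(m^2 - 7*m + 10) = (m - 5)*(m - 3)*(m + 1)*(m + 3)*(m - 2)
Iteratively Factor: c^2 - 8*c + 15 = (c - 5)*(c - 3)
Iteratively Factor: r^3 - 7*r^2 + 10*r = (r - 2)*(r^2 - 5*r) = (r - 5)*(r - 2)*(r)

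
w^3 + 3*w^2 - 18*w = w*(w - 3)*(w + 6)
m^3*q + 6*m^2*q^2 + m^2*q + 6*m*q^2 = m*(m + 6*q)*(m*q + q)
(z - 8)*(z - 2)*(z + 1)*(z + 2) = z^4 - 7*z^3 - 12*z^2 + 28*z + 32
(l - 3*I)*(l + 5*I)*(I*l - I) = I*l^3 - 2*l^2 - I*l^2 + 2*l + 15*I*l - 15*I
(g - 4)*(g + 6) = g^2 + 2*g - 24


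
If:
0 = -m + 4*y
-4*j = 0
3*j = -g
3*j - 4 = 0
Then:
No Solution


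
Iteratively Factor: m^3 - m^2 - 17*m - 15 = (m + 1)*(m^2 - 2*m - 15) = (m + 1)*(m + 3)*(m - 5)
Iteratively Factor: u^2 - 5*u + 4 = (u - 1)*(u - 4)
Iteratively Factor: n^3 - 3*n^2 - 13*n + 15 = (n - 1)*(n^2 - 2*n - 15) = (n - 5)*(n - 1)*(n + 3)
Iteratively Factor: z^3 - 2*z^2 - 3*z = (z - 3)*(z^2 + z) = z*(z - 3)*(z + 1)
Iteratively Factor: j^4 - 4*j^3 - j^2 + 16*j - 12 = (j - 1)*(j^3 - 3*j^2 - 4*j + 12) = (j - 2)*(j - 1)*(j^2 - j - 6) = (j - 3)*(j - 2)*(j - 1)*(j + 2)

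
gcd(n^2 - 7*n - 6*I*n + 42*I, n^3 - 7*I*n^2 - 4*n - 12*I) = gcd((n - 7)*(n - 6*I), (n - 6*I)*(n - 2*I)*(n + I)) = n - 6*I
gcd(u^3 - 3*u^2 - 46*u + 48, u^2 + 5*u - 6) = u^2 + 5*u - 6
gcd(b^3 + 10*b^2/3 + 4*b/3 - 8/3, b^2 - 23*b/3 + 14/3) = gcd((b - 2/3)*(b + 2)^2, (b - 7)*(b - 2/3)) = b - 2/3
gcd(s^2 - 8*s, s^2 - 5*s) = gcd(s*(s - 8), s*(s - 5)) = s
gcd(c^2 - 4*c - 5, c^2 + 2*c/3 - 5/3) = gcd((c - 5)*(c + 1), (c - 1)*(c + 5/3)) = 1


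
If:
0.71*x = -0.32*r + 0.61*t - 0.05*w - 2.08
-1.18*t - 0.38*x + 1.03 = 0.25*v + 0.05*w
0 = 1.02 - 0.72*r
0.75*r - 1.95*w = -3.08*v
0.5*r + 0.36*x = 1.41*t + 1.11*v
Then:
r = 1.42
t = 2.05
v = -2.47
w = -3.36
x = -1.57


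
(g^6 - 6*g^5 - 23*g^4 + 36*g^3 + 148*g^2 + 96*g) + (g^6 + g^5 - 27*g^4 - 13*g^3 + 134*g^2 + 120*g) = 2*g^6 - 5*g^5 - 50*g^4 + 23*g^3 + 282*g^2 + 216*g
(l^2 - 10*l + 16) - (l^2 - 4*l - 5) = 21 - 6*l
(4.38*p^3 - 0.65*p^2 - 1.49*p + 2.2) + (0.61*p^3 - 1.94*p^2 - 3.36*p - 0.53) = 4.99*p^3 - 2.59*p^2 - 4.85*p + 1.67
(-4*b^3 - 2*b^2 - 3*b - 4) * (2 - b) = 4*b^4 - 6*b^3 - b^2 - 2*b - 8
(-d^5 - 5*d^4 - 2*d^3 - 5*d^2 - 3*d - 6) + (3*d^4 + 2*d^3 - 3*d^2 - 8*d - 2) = -d^5 - 2*d^4 - 8*d^2 - 11*d - 8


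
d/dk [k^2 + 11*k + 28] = 2*k + 11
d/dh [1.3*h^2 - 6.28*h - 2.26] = 2.6*h - 6.28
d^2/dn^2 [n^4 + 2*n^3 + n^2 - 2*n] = 12*n^2 + 12*n + 2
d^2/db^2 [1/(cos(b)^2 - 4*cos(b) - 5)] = (4*sin(b)^4 - 38*sin(b)^2 - 5*cos(b) - 3*cos(3*b) - 8)/(sin(b)^2 + 4*cos(b) + 4)^3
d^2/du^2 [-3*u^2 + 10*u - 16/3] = -6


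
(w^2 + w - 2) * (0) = 0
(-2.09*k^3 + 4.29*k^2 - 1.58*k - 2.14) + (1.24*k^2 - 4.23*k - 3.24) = -2.09*k^3 + 5.53*k^2 - 5.81*k - 5.38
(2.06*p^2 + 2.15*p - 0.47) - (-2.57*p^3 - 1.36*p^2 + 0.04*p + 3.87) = 2.57*p^3 + 3.42*p^2 + 2.11*p - 4.34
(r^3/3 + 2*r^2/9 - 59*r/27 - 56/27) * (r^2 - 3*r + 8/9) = r^5/3 - 7*r^4/9 - 23*r^3/9 + 379*r^2/81 + 1040*r/243 - 448/243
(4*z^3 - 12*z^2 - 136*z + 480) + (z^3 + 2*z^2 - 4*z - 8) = 5*z^3 - 10*z^2 - 140*z + 472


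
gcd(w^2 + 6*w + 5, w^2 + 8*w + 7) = w + 1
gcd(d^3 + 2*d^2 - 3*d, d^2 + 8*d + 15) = d + 3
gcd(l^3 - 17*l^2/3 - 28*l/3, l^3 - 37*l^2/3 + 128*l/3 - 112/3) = l - 7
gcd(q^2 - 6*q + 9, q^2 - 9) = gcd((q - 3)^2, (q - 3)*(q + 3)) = q - 3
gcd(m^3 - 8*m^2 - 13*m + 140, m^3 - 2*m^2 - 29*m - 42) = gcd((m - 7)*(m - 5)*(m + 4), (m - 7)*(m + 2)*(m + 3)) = m - 7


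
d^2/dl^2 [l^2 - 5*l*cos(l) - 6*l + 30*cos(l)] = 5*l*cos(l) + 10*sin(l) - 30*cos(l) + 2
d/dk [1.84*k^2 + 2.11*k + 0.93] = 3.68*k + 2.11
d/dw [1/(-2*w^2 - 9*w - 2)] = (4*w + 9)/(2*w^2 + 9*w + 2)^2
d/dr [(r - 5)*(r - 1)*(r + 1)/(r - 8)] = (2*r^3 - 29*r^2 + 80*r + 3)/(r^2 - 16*r + 64)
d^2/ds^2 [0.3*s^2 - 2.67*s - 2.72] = 0.600000000000000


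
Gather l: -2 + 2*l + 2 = 2*l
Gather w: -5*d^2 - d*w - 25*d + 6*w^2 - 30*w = -5*d^2 - 25*d + 6*w^2 + w*(-d - 30)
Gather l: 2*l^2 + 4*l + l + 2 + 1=2*l^2 + 5*l + 3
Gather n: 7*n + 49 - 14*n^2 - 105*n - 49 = -14*n^2 - 98*n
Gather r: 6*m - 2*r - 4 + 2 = 6*m - 2*r - 2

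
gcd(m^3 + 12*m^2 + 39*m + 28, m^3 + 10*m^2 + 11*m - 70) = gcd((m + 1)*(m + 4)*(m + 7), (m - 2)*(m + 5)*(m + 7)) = m + 7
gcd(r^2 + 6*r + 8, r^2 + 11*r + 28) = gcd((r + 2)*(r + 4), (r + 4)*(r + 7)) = r + 4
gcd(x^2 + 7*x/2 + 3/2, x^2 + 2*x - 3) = x + 3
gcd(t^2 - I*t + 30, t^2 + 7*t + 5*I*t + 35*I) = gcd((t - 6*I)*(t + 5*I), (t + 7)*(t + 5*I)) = t + 5*I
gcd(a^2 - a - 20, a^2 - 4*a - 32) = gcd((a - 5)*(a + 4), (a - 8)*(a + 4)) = a + 4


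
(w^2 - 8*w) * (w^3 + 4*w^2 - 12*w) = w^5 - 4*w^4 - 44*w^3 + 96*w^2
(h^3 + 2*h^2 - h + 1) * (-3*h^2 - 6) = -3*h^5 - 6*h^4 - 3*h^3 - 15*h^2 + 6*h - 6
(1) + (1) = 2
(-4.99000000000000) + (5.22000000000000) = 0.230000000000000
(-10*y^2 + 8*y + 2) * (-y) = 10*y^3 - 8*y^2 - 2*y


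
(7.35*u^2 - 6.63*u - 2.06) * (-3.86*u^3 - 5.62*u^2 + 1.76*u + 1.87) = -28.371*u^5 - 15.7152*u^4 + 58.1482*u^3 + 13.6529*u^2 - 16.0237*u - 3.8522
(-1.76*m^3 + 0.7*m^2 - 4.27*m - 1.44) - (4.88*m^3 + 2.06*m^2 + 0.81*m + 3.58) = -6.64*m^3 - 1.36*m^2 - 5.08*m - 5.02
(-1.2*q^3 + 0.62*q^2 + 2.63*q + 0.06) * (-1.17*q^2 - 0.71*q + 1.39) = 1.404*q^5 + 0.1266*q^4 - 5.1853*q^3 - 1.0757*q^2 + 3.6131*q + 0.0834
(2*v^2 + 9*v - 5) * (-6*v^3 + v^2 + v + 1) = -12*v^5 - 52*v^4 + 41*v^3 + 6*v^2 + 4*v - 5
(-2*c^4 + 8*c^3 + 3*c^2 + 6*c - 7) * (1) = -2*c^4 + 8*c^3 + 3*c^2 + 6*c - 7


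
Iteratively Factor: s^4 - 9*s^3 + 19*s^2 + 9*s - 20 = (s - 5)*(s^3 - 4*s^2 - s + 4) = (s - 5)*(s - 1)*(s^2 - 3*s - 4) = (s - 5)*(s - 1)*(s + 1)*(s - 4)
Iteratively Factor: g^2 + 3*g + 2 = (g + 2)*(g + 1)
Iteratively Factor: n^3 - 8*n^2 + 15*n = (n - 3)*(n^2 - 5*n) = n*(n - 3)*(n - 5)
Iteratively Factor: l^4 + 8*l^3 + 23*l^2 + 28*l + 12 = (l + 1)*(l^3 + 7*l^2 + 16*l + 12) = (l + 1)*(l + 3)*(l^2 + 4*l + 4) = (l + 1)*(l + 2)*(l + 3)*(l + 2)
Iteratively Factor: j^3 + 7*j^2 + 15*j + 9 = (j + 3)*(j^2 + 4*j + 3) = (j + 3)^2*(j + 1)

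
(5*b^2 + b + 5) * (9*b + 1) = 45*b^3 + 14*b^2 + 46*b + 5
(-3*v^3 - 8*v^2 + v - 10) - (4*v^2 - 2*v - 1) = -3*v^3 - 12*v^2 + 3*v - 9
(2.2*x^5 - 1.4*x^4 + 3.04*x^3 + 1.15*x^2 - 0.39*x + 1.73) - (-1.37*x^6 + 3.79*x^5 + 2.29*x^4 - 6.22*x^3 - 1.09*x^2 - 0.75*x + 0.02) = 1.37*x^6 - 1.59*x^5 - 3.69*x^4 + 9.26*x^3 + 2.24*x^2 + 0.36*x + 1.71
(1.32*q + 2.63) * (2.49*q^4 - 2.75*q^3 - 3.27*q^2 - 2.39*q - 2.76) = 3.2868*q^5 + 2.9187*q^4 - 11.5489*q^3 - 11.7549*q^2 - 9.9289*q - 7.2588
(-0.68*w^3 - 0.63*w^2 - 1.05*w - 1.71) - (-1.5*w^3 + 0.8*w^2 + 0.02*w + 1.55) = 0.82*w^3 - 1.43*w^2 - 1.07*w - 3.26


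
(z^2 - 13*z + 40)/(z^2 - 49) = (z^2 - 13*z + 40)/(z^2 - 49)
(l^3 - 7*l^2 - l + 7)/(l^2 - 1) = l - 7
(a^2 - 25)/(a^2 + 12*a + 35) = (a - 5)/(a + 7)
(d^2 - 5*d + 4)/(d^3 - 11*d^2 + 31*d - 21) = (d - 4)/(d^2 - 10*d + 21)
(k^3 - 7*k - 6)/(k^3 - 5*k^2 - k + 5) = (k^2 - k - 6)/(k^2 - 6*k + 5)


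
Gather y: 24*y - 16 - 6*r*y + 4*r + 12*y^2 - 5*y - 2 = 4*r + 12*y^2 + y*(19 - 6*r) - 18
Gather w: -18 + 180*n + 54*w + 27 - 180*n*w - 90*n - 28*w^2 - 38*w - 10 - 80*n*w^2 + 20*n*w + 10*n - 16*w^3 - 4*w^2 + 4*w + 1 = 100*n - 16*w^3 + w^2*(-80*n - 32) + w*(20 - 160*n)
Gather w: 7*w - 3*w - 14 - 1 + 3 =4*w - 12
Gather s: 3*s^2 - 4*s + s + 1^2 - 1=3*s^2 - 3*s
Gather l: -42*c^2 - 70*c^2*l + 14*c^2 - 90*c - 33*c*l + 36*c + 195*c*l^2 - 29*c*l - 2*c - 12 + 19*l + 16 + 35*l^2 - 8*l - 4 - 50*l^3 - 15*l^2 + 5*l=-28*c^2 - 56*c - 50*l^3 + l^2*(195*c + 20) + l*(-70*c^2 - 62*c + 16)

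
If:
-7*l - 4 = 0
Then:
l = -4/7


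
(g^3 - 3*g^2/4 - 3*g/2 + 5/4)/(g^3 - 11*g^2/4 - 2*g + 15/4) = (g - 1)/(g - 3)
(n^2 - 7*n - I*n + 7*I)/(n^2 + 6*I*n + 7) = (n - 7)/(n + 7*I)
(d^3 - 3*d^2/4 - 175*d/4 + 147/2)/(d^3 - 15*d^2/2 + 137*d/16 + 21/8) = 4*(d + 7)/(4*d + 1)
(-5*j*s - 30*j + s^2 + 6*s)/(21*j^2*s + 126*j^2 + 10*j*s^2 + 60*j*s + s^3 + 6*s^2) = (-5*j + s)/(21*j^2 + 10*j*s + s^2)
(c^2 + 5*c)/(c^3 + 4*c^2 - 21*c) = (c + 5)/(c^2 + 4*c - 21)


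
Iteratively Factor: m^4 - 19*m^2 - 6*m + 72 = (m - 4)*(m^3 + 4*m^2 - 3*m - 18) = (m - 4)*(m + 3)*(m^2 + m - 6) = (m - 4)*(m - 2)*(m + 3)*(m + 3)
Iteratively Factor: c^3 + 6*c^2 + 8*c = (c + 2)*(c^2 + 4*c) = c*(c + 2)*(c + 4)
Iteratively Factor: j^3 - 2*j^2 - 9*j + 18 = (j + 3)*(j^2 - 5*j + 6) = (j - 2)*(j + 3)*(j - 3)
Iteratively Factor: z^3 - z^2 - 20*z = (z - 5)*(z^2 + 4*z) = (z - 5)*(z + 4)*(z)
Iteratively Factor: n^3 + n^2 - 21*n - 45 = (n - 5)*(n^2 + 6*n + 9) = (n - 5)*(n + 3)*(n + 3)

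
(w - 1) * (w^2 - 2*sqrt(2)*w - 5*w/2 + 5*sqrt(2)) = w^3 - 7*w^2/2 - 2*sqrt(2)*w^2 + 5*w/2 + 7*sqrt(2)*w - 5*sqrt(2)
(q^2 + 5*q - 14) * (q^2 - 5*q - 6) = q^4 - 45*q^2 + 40*q + 84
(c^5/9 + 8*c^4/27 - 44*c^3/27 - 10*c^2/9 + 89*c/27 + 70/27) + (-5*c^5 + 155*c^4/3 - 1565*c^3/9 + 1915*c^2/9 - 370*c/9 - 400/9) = -44*c^5/9 + 1403*c^4/27 - 4739*c^3/27 + 635*c^2/3 - 1021*c/27 - 1130/27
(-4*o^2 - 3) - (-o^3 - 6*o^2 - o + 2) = o^3 + 2*o^2 + o - 5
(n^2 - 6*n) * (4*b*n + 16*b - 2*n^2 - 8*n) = 4*b*n^3 - 8*b*n^2 - 96*b*n - 2*n^4 + 4*n^3 + 48*n^2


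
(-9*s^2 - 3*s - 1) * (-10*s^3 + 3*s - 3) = 90*s^5 + 30*s^4 - 17*s^3 + 18*s^2 + 6*s + 3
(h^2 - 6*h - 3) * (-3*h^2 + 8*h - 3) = -3*h^4 + 26*h^3 - 42*h^2 - 6*h + 9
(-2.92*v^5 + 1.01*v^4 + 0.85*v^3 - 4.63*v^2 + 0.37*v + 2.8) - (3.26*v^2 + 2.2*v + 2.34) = -2.92*v^5 + 1.01*v^4 + 0.85*v^3 - 7.89*v^2 - 1.83*v + 0.46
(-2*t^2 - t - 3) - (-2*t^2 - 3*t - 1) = 2*t - 2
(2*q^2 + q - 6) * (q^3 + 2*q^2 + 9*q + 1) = 2*q^5 + 5*q^4 + 14*q^3 - q^2 - 53*q - 6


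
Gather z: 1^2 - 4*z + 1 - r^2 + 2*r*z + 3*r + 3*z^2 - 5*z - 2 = -r^2 + 3*r + 3*z^2 + z*(2*r - 9)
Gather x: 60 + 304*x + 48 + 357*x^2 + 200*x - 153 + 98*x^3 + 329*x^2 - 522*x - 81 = 98*x^3 + 686*x^2 - 18*x - 126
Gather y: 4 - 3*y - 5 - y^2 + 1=-y^2 - 3*y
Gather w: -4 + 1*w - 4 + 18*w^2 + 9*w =18*w^2 + 10*w - 8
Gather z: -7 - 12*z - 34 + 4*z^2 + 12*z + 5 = 4*z^2 - 36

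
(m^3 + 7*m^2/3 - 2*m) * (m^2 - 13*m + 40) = m^5 - 32*m^4/3 + 23*m^3/3 + 358*m^2/3 - 80*m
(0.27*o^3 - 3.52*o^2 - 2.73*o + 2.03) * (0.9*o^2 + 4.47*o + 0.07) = 0.243*o^5 - 1.9611*o^4 - 18.1725*o^3 - 10.6225*o^2 + 8.883*o + 0.1421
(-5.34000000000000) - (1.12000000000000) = -6.46000000000000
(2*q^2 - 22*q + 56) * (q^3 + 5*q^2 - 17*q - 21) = 2*q^5 - 12*q^4 - 88*q^3 + 612*q^2 - 490*q - 1176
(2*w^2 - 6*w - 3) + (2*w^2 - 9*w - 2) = 4*w^2 - 15*w - 5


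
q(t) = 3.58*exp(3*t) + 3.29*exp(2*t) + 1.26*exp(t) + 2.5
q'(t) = 10.74*exp(3*t) + 6.58*exp(2*t) + 1.26*exp(t)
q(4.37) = 1788663.47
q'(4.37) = 5345228.14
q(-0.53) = 5.11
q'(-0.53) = 5.21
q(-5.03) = 2.51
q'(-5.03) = 0.01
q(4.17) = 984165.01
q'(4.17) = 2938545.63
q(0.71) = 48.80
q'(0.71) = 120.16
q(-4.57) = 2.51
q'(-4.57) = 0.01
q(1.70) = 695.18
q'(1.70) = 1965.66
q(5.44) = 43984571.76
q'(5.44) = 131778416.23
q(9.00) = 1904948732865.29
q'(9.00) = 5714630156870.13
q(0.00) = 10.63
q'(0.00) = 18.58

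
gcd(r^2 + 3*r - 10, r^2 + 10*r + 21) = 1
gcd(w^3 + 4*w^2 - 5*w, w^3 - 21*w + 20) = w^2 + 4*w - 5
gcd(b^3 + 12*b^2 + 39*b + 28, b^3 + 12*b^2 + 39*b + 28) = b^3 + 12*b^2 + 39*b + 28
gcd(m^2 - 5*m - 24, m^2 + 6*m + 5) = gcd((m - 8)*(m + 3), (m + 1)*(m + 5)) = 1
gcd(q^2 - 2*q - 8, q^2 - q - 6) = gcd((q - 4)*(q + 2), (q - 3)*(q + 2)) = q + 2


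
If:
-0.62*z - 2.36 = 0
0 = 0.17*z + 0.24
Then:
No Solution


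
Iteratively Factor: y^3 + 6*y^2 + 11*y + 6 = (y + 3)*(y^2 + 3*y + 2) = (y + 1)*(y + 3)*(y + 2)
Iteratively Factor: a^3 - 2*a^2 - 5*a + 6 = (a - 3)*(a^2 + a - 2) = (a - 3)*(a - 1)*(a + 2)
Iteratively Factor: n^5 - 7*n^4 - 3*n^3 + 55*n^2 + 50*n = (n - 5)*(n^4 - 2*n^3 - 13*n^2 - 10*n) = (n - 5)*(n + 1)*(n^3 - 3*n^2 - 10*n) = n*(n - 5)*(n + 1)*(n^2 - 3*n - 10) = n*(n - 5)*(n + 1)*(n + 2)*(n - 5)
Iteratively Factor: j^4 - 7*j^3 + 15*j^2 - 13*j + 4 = (j - 1)*(j^3 - 6*j^2 + 9*j - 4) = (j - 1)^2*(j^2 - 5*j + 4) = (j - 1)^3*(j - 4)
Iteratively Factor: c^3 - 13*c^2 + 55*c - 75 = (c - 3)*(c^2 - 10*c + 25) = (c - 5)*(c - 3)*(c - 5)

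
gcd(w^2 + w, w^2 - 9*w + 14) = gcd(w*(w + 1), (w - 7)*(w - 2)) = 1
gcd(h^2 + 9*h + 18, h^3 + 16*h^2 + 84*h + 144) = h + 6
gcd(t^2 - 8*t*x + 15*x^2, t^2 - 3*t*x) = -t + 3*x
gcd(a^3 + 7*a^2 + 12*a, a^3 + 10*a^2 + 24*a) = a^2 + 4*a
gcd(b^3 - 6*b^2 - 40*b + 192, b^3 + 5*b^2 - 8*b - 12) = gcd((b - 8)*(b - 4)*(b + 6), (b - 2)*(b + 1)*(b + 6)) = b + 6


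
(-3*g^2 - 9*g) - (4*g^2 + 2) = -7*g^2 - 9*g - 2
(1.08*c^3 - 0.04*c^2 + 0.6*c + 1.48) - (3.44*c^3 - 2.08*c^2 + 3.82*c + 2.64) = -2.36*c^3 + 2.04*c^2 - 3.22*c - 1.16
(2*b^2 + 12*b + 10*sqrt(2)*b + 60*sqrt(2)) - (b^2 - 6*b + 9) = b^2 + 10*sqrt(2)*b + 18*b - 9 + 60*sqrt(2)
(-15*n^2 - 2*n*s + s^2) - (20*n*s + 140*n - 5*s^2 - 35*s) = -15*n^2 - 22*n*s - 140*n + 6*s^2 + 35*s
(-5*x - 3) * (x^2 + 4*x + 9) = -5*x^3 - 23*x^2 - 57*x - 27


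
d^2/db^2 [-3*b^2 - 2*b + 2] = -6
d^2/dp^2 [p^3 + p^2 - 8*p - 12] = 6*p + 2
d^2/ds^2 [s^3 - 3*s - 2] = 6*s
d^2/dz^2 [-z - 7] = 0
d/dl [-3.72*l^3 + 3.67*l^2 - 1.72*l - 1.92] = -11.16*l^2 + 7.34*l - 1.72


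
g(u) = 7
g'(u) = 0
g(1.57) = 7.00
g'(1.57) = 0.00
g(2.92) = 7.00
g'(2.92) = 0.00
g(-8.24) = 7.00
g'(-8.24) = 0.00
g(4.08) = 7.00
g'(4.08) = 0.00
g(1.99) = 7.00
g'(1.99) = 0.00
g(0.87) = 7.00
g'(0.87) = 0.00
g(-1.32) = 7.00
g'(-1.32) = 0.00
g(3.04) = 7.00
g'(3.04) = 0.00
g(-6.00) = 7.00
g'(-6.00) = 0.00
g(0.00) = 7.00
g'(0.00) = 0.00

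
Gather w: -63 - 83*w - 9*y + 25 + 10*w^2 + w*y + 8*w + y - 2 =10*w^2 + w*(y - 75) - 8*y - 40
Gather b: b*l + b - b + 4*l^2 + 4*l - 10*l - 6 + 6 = b*l + 4*l^2 - 6*l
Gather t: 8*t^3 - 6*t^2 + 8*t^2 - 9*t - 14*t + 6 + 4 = 8*t^3 + 2*t^2 - 23*t + 10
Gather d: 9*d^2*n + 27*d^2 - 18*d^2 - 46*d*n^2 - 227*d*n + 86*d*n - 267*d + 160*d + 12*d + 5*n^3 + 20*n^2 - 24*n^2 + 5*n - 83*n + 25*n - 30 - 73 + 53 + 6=d^2*(9*n + 9) + d*(-46*n^2 - 141*n - 95) + 5*n^3 - 4*n^2 - 53*n - 44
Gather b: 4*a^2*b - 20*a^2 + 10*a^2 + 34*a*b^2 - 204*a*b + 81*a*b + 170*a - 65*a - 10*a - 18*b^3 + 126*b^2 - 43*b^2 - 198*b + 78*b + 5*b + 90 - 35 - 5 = -10*a^2 + 95*a - 18*b^3 + b^2*(34*a + 83) + b*(4*a^2 - 123*a - 115) + 50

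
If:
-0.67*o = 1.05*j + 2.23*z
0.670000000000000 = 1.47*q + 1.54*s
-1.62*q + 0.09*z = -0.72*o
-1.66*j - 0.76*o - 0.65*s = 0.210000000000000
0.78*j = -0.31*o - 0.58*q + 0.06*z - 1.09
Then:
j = 0.45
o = -2.50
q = -1.08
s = 1.47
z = 0.54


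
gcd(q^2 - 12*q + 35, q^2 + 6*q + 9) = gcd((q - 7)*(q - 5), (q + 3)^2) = 1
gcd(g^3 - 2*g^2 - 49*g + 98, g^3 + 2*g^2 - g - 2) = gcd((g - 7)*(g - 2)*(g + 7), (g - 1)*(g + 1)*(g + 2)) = 1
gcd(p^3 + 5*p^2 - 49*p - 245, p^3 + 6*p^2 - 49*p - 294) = p^2 - 49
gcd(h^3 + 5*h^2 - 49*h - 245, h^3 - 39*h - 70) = h^2 - 2*h - 35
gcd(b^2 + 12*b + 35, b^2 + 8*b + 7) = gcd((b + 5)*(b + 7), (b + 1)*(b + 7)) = b + 7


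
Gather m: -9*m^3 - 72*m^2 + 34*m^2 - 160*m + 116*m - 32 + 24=-9*m^3 - 38*m^2 - 44*m - 8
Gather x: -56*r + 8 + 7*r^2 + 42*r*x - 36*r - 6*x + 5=7*r^2 - 92*r + x*(42*r - 6) + 13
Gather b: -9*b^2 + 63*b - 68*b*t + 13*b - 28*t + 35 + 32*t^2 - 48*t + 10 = -9*b^2 + b*(76 - 68*t) + 32*t^2 - 76*t + 45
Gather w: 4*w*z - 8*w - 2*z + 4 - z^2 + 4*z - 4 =w*(4*z - 8) - z^2 + 2*z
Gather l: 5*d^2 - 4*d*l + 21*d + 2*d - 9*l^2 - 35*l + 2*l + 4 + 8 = 5*d^2 + 23*d - 9*l^2 + l*(-4*d - 33) + 12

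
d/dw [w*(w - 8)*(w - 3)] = 3*w^2 - 22*w + 24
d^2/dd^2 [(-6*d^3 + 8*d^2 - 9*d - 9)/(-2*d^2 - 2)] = (3*d^3 + 51*d^2 - 9*d - 17)/(d^6 + 3*d^4 + 3*d^2 + 1)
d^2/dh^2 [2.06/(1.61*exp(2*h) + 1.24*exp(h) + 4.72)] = (2.06*(3.22*exp(h) + 1.24)*(6.44*exp(h) + 2.48)*exp(h) - (13.2664*exp(h) + 2.5544)*(1.61*exp(2*h) + 1.24*exp(h) + 4.72))*exp(h)/(1.61*exp(2*h) + 1.24*exp(h) + 4.72)^3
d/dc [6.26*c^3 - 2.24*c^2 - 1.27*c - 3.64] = 18.78*c^2 - 4.48*c - 1.27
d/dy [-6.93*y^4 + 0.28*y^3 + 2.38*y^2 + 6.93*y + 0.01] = -27.72*y^3 + 0.84*y^2 + 4.76*y + 6.93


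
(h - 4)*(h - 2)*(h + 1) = h^3 - 5*h^2 + 2*h + 8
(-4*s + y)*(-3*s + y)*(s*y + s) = 12*s^3*y + 12*s^3 - 7*s^2*y^2 - 7*s^2*y + s*y^3 + s*y^2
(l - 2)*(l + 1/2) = l^2 - 3*l/2 - 1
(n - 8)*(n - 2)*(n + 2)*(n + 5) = n^4 - 3*n^3 - 44*n^2 + 12*n + 160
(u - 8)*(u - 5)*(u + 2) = u^3 - 11*u^2 + 14*u + 80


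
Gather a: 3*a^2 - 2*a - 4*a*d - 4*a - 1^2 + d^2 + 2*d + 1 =3*a^2 + a*(-4*d - 6) + d^2 + 2*d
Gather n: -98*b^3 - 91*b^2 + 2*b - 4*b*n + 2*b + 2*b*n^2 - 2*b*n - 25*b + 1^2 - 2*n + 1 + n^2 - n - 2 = -98*b^3 - 91*b^2 - 21*b + n^2*(2*b + 1) + n*(-6*b - 3)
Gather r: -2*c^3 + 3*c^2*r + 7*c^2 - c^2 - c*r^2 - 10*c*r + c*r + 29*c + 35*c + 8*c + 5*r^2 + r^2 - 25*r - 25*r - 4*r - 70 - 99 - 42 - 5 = -2*c^3 + 6*c^2 + 72*c + r^2*(6 - c) + r*(3*c^2 - 9*c - 54) - 216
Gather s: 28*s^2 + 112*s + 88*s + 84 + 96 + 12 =28*s^2 + 200*s + 192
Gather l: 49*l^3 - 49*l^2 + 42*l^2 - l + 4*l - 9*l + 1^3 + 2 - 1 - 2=49*l^3 - 7*l^2 - 6*l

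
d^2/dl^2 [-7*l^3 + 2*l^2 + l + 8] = 4 - 42*l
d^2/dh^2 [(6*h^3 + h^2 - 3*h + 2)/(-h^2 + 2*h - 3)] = 2*(-5*h^3 + 111*h^2 - 177*h + 7)/(h^6 - 6*h^5 + 21*h^4 - 44*h^3 + 63*h^2 - 54*h + 27)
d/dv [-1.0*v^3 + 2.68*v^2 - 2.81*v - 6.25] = -3.0*v^2 + 5.36*v - 2.81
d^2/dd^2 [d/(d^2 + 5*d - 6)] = 2*(d*(2*d + 5)^2 - (3*d + 5)*(d^2 + 5*d - 6))/(d^2 + 5*d - 6)^3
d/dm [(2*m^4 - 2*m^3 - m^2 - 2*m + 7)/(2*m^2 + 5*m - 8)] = (8*m^5 + 26*m^4 - 84*m^3 + 47*m^2 - 12*m - 19)/(4*m^4 + 20*m^3 - 7*m^2 - 80*m + 64)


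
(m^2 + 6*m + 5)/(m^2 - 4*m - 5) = (m + 5)/(m - 5)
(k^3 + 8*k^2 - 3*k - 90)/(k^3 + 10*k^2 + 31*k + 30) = (k^2 + 3*k - 18)/(k^2 + 5*k + 6)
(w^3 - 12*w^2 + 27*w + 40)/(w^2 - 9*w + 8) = (w^2 - 4*w - 5)/(w - 1)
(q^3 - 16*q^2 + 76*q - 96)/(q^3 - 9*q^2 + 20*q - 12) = (q - 8)/(q - 1)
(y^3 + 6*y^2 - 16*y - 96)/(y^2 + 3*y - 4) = (y^2 + 2*y - 24)/(y - 1)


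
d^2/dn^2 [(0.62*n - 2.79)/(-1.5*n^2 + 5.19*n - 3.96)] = (-(0.62*n - 2.79)*(3.0*n - 5.19)*(6.0*n - 10.38) + (5.58*n - 14.8056)*(1.5*n^2 - 5.19*n + 3.96))/(1.5*n^2 - 5.19*n + 3.96)^3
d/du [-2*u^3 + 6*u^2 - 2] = 6*u*(2 - u)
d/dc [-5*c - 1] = -5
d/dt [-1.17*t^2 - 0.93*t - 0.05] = -2.34*t - 0.93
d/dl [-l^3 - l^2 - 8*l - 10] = -3*l^2 - 2*l - 8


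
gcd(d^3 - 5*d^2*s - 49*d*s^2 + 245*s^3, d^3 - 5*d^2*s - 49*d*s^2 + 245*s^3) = d^3 - 5*d^2*s - 49*d*s^2 + 245*s^3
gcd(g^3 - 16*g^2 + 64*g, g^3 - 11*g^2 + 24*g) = g^2 - 8*g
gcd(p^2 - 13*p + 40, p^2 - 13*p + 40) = p^2 - 13*p + 40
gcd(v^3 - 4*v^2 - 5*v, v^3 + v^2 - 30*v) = v^2 - 5*v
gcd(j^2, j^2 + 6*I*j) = j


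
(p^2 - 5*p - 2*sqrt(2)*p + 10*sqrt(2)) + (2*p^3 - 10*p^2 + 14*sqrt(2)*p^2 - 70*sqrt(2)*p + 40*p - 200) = 2*p^3 - 9*p^2 + 14*sqrt(2)*p^2 - 72*sqrt(2)*p + 35*p - 200 + 10*sqrt(2)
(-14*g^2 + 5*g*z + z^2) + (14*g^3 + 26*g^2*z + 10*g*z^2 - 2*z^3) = 14*g^3 + 26*g^2*z - 14*g^2 + 10*g*z^2 + 5*g*z - 2*z^3 + z^2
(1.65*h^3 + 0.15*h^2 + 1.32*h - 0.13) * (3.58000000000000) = 5.907*h^3 + 0.537*h^2 + 4.7256*h - 0.4654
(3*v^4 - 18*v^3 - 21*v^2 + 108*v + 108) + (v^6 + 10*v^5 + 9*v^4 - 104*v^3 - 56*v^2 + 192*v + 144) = v^6 + 10*v^5 + 12*v^4 - 122*v^3 - 77*v^2 + 300*v + 252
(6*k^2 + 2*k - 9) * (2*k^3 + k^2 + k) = 12*k^5 + 10*k^4 - 10*k^3 - 7*k^2 - 9*k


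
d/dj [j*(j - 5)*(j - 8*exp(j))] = -8*j^2*exp(j) + 3*j^2 + 24*j*exp(j) - 10*j + 40*exp(j)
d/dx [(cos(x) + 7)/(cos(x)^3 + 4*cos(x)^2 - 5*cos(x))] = (115*cos(x) + 25*cos(2*x) + cos(3*x) - 45)*sin(x)/(2*(cos(x) - 1)^2*(cos(x) + 5)^2*cos(x)^2)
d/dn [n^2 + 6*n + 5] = 2*n + 6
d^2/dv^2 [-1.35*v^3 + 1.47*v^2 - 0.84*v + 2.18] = 2.94 - 8.1*v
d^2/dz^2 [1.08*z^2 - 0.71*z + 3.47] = 2.16000000000000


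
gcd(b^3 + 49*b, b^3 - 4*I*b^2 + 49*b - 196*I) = b^2 + 49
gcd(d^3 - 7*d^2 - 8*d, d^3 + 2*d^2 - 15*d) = d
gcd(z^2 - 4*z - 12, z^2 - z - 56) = 1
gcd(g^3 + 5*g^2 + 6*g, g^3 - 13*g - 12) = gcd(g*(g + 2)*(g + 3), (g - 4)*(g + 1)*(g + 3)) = g + 3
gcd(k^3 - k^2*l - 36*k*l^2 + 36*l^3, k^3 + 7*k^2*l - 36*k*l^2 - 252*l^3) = k^2 - 36*l^2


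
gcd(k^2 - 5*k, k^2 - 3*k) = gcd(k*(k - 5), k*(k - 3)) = k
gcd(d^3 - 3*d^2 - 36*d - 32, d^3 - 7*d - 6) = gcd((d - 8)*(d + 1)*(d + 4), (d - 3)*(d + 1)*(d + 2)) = d + 1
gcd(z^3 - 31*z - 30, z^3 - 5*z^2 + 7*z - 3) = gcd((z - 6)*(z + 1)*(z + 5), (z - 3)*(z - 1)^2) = 1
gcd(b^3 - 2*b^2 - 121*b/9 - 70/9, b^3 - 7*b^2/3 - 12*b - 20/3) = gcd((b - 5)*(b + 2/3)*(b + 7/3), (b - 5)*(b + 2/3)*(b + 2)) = b^2 - 13*b/3 - 10/3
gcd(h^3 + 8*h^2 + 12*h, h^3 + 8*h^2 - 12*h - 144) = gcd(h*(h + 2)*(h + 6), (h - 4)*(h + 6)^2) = h + 6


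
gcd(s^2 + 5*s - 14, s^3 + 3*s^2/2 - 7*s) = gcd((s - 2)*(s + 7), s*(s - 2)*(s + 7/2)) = s - 2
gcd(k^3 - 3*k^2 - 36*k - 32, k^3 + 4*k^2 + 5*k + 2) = k + 1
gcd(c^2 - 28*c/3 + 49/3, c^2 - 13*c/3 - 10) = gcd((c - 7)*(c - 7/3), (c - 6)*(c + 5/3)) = 1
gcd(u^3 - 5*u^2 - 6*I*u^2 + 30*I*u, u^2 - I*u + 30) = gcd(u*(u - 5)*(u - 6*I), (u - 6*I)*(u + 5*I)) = u - 6*I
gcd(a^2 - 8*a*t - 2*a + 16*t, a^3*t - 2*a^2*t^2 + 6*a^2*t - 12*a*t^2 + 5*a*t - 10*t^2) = 1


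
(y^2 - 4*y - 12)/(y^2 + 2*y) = (y - 6)/y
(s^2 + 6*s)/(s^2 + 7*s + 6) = s/(s + 1)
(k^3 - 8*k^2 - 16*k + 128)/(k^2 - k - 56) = (k^2 - 16)/(k + 7)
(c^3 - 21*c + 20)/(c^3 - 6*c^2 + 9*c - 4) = (c + 5)/(c - 1)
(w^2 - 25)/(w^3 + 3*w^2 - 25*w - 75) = 1/(w + 3)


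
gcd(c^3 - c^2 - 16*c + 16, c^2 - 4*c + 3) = c - 1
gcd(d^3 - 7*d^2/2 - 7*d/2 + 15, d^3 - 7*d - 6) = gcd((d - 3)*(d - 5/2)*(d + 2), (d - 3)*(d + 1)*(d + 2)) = d^2 - d - 6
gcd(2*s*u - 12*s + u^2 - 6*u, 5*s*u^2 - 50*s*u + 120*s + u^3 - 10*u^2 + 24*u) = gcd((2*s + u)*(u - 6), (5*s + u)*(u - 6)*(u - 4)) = u - 6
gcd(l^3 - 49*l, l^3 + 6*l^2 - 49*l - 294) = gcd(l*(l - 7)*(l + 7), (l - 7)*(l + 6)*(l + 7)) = l^2 - 49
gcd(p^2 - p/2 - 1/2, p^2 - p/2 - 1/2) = p^2 - p/2 - 1/2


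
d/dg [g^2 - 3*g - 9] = 2*g - 3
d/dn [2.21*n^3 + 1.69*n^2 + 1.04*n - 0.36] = 6.63*n^2 + 3.38*n + 1.04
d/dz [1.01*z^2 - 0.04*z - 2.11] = 2.02*z - 0.04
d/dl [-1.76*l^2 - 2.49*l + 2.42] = -3.52*l - 2.49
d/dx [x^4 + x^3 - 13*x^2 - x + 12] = 4*x^3 + 3*x^2 - 26*x - 1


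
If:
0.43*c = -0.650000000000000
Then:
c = -1.51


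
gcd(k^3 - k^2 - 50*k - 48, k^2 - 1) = k + 1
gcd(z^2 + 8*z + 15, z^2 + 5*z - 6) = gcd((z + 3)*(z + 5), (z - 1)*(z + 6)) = 1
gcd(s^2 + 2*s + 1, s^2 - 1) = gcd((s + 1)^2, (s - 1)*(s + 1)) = s + 1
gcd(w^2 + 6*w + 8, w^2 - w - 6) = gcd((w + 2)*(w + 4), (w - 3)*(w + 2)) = w + 2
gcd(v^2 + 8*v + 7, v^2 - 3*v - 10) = 1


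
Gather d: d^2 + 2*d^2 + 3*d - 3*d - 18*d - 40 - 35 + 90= 3*d^2 - 18*d + 15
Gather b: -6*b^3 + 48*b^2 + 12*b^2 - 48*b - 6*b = -6*b^3 + 60*b^2 - 54*b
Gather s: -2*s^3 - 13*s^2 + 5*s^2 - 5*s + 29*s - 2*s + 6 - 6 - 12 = -2*s^3 - 8*s^2 + 22*s - 12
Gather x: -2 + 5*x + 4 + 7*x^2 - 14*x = 7*x^2 - 9*x + 2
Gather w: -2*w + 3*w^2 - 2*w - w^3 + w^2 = -w^3 + 4*w^2 - 4*w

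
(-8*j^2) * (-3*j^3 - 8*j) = 24*j^5 + 64*j^3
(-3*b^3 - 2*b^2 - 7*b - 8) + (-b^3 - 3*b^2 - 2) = -4*b^3 - 5*b^2 - 7*b - 10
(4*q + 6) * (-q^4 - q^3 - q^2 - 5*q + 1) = -4*q^5 - 10*q^4 - 10*q^3 - 26*q^2 - 26*q + 6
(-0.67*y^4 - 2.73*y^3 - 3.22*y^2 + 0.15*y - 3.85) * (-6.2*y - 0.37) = 4.154*y^5 + 17.1739*y^4 + 20.9741*y^3 + 0.2614*y^2 + 23.8145*y + 1.4245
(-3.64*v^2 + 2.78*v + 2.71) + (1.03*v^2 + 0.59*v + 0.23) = -2.61*v^2 + 3.37*v + 2.94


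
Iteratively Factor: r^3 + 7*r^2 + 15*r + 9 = (r + 1)*(r^2 + 6*r + 9) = (r + 1)*(r + 3)*(r + 3)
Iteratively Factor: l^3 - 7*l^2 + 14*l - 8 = (l - 4)*(l^2 - 3*l + 2) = (l - 4)*(l - 1)*(l - 2)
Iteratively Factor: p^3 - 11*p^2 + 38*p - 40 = (p - 2)*(p^2 - 9*p + 20) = (p - 5)*(p - 2)*(p - 4)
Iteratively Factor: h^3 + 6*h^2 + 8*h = (h)*(h^2 + 6*h + 8) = h*(h + 4)*(h + 2)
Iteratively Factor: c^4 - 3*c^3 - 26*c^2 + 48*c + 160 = (c - 4)*(c^3 + c^2 - 22*c - 40) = (c - 5)*(c - 4)*(c^2 + 6*c + 8) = (c - 5)*(c - 4)*(c + 2)*(c + 4)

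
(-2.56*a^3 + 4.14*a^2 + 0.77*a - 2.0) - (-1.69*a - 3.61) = -2.56*a^3 + 4.14*a^2 + 2.46*a + 1.61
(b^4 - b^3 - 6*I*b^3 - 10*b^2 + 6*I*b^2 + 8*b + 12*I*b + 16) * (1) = b^4 - b^3 - 6*I*b^3 - 10*b^2 + 6*I*b^2 + 8*b + 12*I*b + 16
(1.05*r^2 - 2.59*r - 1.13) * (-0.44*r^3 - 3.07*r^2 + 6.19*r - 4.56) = -0.462*r^5 - 2.0839*r^4 + 14.948*r^3 - 17.351*r^2 + 4.8157*r + 5.1528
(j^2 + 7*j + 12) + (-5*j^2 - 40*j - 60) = -4*j^2 - 33*j - 48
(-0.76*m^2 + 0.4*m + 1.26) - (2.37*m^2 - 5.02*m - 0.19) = -3.13*m^2 + 5.42*m + 1.45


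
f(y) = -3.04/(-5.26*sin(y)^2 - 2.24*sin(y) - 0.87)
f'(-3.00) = 5.24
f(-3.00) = 4.62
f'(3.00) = 6.73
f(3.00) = 2.36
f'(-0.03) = -8.97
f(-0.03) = 3.76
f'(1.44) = -0.07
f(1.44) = 0.37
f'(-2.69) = -8.04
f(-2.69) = 3.40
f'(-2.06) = -1.13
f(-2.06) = 1.02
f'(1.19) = -0.24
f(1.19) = 0.41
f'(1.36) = -0.12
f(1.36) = 0.38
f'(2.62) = 1.82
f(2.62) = 0.92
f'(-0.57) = 6.18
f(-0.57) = 2.55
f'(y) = -3.04*(10.52*sin(y)*cos(y) + 2.24*cos(y))/(-5.26*sin(y)^2 - 2.24*sin(y) - 0.87)^2 = -(31.9808*sin(y) + 6.8096)*cos(y)/(5.26*sin(y)^2 + 2.24*sin(y) + 0.87)^2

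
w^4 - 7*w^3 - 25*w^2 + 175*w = w*(w - 7)*(w - 5)*(w + 5)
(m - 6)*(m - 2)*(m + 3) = m^3 - 5*m^2 - 12*m + 36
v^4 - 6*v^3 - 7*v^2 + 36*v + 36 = (v - 6)*(v - 3)*(v + 1)*(v + 2)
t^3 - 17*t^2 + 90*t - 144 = (t - 8)*(t - 6)*(t - 3)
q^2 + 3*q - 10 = (q - 2)*(q + 5)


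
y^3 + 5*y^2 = y^2*(y + 5)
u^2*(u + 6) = u^3 + 6*u^2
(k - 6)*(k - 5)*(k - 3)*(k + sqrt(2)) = k^4 - 14*k^3 + sqrt(2)*k^3 - 14*sqrt(2)*k^2 + 63*k^2 - 90*k + 63*sqrt(2)*k - 90*sqrt(2)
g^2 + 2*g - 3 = (g - 1)*(g + 3)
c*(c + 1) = c^2 + c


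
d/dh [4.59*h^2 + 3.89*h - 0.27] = 9.18*h + 3.89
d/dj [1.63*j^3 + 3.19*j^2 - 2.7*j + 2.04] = 4.89*j^2 + 6.38*j - 2.7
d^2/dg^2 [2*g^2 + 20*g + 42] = 4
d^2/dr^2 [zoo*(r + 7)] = 0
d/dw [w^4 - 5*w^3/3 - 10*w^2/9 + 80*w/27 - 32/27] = 4*w^3 - 5*w^2 - 20*w/9 + 80/27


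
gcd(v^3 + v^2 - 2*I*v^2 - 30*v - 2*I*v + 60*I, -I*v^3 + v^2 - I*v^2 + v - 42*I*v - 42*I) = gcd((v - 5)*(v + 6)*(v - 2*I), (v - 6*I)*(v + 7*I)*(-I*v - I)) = 1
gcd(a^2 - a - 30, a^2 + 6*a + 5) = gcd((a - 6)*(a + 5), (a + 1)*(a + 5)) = a + 5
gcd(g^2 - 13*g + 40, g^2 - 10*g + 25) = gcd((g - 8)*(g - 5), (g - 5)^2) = g - 5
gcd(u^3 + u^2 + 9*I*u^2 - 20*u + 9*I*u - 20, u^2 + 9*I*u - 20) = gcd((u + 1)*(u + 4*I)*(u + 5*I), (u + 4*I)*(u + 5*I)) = u^2 + 9*I*u - 20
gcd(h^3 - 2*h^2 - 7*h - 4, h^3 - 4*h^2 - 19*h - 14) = h + 1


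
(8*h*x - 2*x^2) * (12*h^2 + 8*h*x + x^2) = 96*h^3*x + 40*h^2*x^2 - 8*h*x^3 - 2*x^4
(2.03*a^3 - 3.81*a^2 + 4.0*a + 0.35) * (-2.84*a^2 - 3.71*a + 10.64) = -5.7652*a^5 + 3.2891*a^4 + 24.3743*a^3 - 56.3724*a^2 + 41.2615*a + 3.724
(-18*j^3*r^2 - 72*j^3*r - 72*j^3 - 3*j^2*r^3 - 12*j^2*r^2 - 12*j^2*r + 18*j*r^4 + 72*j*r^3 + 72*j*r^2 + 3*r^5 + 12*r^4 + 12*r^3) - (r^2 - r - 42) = -18*j^3*r^2 - 72*j^3*r - 72*j^3 - 3*j^2*r^3 - 12*j^2*r^2 - 12*j^2*r + 18*j*r^4 + 72*j*r^3 + 72*j*r^2 + 3*r^5 + 12*r^4 + 12*r^3 - r^2 + r + 42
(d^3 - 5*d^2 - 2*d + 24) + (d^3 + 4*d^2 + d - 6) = 2*d^3 - d^2 - d + 18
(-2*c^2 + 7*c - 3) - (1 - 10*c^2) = 8*c^2 + 7*c - 4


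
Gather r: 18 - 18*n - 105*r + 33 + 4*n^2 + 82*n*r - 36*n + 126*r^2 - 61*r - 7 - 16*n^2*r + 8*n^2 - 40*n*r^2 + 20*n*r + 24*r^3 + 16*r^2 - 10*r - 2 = 12*n^2 - 54*n + 24*r^3 + r^2*(142 - 40*n) + r*(-16*n^2 + 102*n - 176) + 42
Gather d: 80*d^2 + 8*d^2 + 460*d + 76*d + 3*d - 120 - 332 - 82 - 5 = 88*d^2 + 539*d - 539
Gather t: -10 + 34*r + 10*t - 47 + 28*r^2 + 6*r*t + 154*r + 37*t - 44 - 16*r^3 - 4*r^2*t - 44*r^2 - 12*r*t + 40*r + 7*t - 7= -16*r^3 - 16*r^2 + 228*r + t*(-4*r^2 - 6*r + 54) - 108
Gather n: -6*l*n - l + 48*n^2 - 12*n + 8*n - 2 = -l + 48*n^2 + n*(-6*l - 4) - 2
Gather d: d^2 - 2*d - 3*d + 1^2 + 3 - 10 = d^2 - 5*d - 6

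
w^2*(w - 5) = w^3 - 5*w^2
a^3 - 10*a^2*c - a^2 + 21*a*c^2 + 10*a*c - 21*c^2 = (a - 1)*(a - 7*c)*(a - 3*c)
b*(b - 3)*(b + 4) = b^3 + b^2 - 12*b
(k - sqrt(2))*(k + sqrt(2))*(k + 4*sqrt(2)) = k^3 + 4*sqrt(2)*k^2 - 2*k - 8*sqrt(2)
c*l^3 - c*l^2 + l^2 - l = l*(l - 1)*(c*l + 1)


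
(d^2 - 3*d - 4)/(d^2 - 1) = (d - 4)/(d - 1)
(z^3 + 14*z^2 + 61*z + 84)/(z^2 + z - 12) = (z^2 + 10*z + 21)/(z - 3)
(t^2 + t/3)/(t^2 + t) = (t + 1/3)/(t + 1)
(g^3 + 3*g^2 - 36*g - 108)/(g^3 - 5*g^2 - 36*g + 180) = (g + 3)/(g - 5)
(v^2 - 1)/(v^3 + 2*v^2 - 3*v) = (v + 1)/(v*(v + 3))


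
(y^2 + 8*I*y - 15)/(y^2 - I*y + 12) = (y + 5*I)/(y - 4*I)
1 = 1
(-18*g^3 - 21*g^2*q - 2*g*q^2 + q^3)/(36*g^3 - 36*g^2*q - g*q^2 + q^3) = (3*g^2 + 4*g*q + q^2)/(-6*g^2 + 5*g*q + q^2)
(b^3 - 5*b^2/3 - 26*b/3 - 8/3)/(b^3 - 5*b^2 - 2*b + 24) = (b + 1/3)/(b - 3)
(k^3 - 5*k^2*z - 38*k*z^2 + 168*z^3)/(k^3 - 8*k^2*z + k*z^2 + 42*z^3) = (-k^2 - 2*k*z + 24*z^2)/(-k^2 + k*z + 6*z^2)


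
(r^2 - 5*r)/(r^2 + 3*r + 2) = r*(r - 5)/(r^2 + 3*r + 2)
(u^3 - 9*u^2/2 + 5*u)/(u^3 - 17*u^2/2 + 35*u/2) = (2*u^2 - 9*u + 10)/(2*u^2 - 17*u + 35)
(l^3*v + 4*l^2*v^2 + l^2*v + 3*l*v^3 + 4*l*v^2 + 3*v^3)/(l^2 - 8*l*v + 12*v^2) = v*(l^3 + 4*l^2*v + l^2 + 3*l*v^2 + 4*l*v + 3*v^2)/(l^2 - 8*l*v + 12*v^2)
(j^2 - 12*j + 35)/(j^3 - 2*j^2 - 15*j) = (j - 7)/(j*(j + 3))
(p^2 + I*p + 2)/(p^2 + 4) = (p - I)/(p - 2*I)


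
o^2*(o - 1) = o^3 - o^2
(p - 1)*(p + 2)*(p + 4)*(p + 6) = p^4 + 11*p^3 + 32*p^2 + 4*p - 48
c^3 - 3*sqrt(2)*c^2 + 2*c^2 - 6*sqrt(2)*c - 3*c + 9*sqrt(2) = (c - 1)*(c + 3)*(c - 3*sqrt(2))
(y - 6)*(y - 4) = y^2 - 10*y + 24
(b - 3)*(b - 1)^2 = b^3 - 5*b^2 + 7*b - 3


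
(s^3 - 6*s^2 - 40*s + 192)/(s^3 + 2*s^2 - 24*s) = (s - 8)/s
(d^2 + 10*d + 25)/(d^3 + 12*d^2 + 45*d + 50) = 1/(d + 2)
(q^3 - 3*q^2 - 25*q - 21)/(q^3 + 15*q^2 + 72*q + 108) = (q^2 - 6*q - 7)/(q^2 + 12*q + 36)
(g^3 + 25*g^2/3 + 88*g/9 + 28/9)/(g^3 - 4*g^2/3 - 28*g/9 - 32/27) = 3*(g + 7)/(3*g - 8)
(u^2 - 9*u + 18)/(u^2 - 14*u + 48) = (u - 3)/(u - 8)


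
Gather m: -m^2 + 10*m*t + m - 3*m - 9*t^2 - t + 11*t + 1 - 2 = -m^2 + m*(10*t - 2) - 9*t^2 + 10*t - 1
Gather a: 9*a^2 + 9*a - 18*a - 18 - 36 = 9*a^2 - 9*a - 54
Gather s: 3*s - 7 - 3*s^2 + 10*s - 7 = -3*s^2 + 13*s - 14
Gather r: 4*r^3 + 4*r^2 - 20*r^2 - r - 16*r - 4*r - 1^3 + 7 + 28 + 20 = 4*r^3 - 16*r^2 - 21*r + 54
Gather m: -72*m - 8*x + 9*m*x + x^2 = m*(9*x - 72) + x^2 - 8*x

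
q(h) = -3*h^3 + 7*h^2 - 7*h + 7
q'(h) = -9*h^2 + 14*h - 7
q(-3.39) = 228.05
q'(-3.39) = -157.89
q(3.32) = -48.87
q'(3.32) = -59.72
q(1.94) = -2.14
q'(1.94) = -13.71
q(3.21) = -42.57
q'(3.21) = -54.80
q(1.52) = 2.00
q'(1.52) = -6.51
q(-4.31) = 407.39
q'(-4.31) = -234.52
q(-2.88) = 156.88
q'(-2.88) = -121.97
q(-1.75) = 56.77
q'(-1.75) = -59.06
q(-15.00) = 11812.00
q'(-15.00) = -2242.00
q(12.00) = -4253.00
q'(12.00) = -1135.00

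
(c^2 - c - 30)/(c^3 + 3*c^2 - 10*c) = (c - 6)/(c*(c - 2))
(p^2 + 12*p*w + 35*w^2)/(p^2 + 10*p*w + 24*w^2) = (p^2 + 12*p*w + 35*w^2)/(p^2 + 10*p*w + 24*w^2)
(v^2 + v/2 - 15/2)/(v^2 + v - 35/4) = 2*(v + 3)/(2*v + 7)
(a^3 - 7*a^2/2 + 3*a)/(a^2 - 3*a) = (a^2 - 7*a/2 + 3)/(a - 3)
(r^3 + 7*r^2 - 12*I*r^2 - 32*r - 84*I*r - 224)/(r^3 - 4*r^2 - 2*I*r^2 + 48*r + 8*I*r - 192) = (r^2 + r*(7 - 4*I) - 28*I)/(r^2 + r*(-4 + 6*I) - 24*I)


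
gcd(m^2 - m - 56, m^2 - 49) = m + 7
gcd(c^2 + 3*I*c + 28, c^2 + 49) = c + 7*I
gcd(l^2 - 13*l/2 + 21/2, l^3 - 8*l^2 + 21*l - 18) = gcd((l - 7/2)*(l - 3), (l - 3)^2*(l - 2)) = l - 3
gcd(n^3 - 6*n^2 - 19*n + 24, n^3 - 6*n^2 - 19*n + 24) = n^3 - 6*n^2 - 19*n + 24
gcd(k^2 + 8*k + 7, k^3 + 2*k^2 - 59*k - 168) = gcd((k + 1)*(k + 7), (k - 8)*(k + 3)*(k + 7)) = k + 7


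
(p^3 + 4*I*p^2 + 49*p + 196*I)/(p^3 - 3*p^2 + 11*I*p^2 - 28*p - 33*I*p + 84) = (p - 7*I)/(p - 3)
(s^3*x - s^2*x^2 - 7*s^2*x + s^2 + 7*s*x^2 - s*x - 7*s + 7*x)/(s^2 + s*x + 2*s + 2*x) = (s^3*x - s^2*x^2 - 7*s^2*x + s^2 + 7*s*x^2 - s*x - 7*s + 7*x)/(s^2 + s*x + 2*s + 2*x)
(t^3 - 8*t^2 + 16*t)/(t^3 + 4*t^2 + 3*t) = (t^2 - 8*t + 16)/(t^2 + 4*t + 3)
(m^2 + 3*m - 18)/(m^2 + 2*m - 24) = (m - 3)/(m - 4)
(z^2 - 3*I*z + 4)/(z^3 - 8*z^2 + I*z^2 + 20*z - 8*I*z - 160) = (z + I)/(z^2 + z*(-8 + 5*I) - 40*I)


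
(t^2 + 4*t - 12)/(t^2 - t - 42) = (t - 2)/(t - 7)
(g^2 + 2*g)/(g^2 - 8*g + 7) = g*(g + 2)/(g^2 - 8*g + 7)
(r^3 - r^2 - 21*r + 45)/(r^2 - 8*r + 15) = (r^2 + 2*r - 15)/(r - 5)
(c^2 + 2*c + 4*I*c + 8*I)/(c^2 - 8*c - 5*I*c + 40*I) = (c^2 + c*(2 + 4*I) + 8*I)/(c^2 + c*(-8 - 5*I) + 40*I)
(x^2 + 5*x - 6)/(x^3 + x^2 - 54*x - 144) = (x - 1)/(x^2 - 5*x - 24)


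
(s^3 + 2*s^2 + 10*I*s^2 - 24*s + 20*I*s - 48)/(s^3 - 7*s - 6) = (s^2 + 10*I*s - 24)/(s^2 - 2*s - 3)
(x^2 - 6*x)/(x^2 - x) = (x - 6)/(x - 1)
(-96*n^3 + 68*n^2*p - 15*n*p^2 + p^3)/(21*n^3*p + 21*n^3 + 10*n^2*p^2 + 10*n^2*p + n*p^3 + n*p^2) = (-96*n^3 + 68*n^2*p - 15*n*p^2 + p^3)/(n*(21*n^2*p + 21*n^2 + 10*n*p^2 + 10*n*p + p^3 + p^2))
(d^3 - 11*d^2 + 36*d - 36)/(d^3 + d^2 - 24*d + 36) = (d - 6)/(d + 6)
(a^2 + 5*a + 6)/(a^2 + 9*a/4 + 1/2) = 4*(a + 3)/(4*a + 1)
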